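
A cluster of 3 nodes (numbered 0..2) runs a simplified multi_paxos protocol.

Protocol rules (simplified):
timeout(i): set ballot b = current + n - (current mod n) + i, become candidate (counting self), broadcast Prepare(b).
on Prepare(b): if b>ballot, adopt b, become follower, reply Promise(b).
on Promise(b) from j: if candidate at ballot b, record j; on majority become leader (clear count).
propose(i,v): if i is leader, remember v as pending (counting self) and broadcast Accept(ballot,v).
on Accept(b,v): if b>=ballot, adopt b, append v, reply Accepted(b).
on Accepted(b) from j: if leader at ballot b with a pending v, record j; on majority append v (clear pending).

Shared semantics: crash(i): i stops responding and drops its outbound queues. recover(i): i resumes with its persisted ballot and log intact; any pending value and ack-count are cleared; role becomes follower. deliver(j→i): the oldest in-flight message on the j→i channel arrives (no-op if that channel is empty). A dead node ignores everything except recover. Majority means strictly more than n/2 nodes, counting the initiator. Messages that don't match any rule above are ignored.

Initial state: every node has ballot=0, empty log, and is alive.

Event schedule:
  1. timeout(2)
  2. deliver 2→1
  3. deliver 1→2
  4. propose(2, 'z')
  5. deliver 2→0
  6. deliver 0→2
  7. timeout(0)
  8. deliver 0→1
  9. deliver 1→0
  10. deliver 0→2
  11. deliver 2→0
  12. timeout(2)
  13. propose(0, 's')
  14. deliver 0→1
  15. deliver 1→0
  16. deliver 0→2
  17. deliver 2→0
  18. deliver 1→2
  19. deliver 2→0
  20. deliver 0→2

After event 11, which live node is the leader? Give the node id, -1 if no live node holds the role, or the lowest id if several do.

0

1. timeout(2):  <2:cand b5 ->
2. deliver 2→1:  <1:foll b5 ->
3. deliver 1→2:  <2:lead b5 ->
4. propose(2,'z'):  nop
5. deliver 2→0:  <0:foll b5 ->
6. deliver 0→2:  nop
7. timeout(0):  <0:cand b6 ->
8. deliver 0→1:  <1:foll b6 ->
9. deliver 1→0:  <0:lead b6 ->
10. deliver 0→2:  <2:foll b6 ->
11. deliver 2→0:  nop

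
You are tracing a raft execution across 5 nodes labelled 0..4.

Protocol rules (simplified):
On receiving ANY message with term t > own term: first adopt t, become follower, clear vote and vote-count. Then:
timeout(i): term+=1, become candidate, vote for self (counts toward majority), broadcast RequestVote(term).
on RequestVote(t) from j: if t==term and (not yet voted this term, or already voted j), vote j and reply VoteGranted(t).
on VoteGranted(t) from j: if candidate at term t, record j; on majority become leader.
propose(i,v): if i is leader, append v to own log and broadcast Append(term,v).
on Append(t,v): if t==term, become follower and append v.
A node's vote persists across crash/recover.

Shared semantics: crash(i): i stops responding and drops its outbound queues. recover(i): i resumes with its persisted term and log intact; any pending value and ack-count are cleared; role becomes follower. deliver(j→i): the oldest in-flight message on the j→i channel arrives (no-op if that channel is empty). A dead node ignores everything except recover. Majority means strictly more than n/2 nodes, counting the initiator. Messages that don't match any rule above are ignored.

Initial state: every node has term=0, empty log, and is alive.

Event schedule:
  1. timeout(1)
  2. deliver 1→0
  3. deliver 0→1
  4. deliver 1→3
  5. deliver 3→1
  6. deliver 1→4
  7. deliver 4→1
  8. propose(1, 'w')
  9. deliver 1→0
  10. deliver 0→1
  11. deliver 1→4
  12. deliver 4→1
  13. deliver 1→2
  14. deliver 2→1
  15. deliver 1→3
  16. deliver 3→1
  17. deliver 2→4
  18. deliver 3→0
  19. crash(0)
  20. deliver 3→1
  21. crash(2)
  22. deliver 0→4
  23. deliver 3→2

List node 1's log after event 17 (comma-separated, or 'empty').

after 1 — timeout(1): n1:cand/t1/[-]
after 2 — deliver 1→0: n0:foll/t1/[-]
after 3 — deliver 0→1: ·
after 4 — deliver 1→3: n3:foll/t1/[-]
after 5 — deliver 3→1: n1:lead/t1/[-]
after 6 — deliver 1→4: n4:foll/t1/[-]
after 7 — deliver 4→1: ·
after 8 — propose(1,'w'): n1:lead/t1/[w]
after 9 — deliver 1→0: n0:foll/t1/[w]
after 10 — deliver 0→1: ·
after 11 — deliver 1→4: n4:foll/t1/[w]
after 12 — deliver 4→1: ·
after 13 — deliver 1→2: n2:foll/t1/[-]
after 14 — deliver 2→1: ·
after 15 — deliver 1→3: n3:foll/t1/[w]
after 16 — deliver 3→1: ·
after 17 — deliver 2→4: ·

w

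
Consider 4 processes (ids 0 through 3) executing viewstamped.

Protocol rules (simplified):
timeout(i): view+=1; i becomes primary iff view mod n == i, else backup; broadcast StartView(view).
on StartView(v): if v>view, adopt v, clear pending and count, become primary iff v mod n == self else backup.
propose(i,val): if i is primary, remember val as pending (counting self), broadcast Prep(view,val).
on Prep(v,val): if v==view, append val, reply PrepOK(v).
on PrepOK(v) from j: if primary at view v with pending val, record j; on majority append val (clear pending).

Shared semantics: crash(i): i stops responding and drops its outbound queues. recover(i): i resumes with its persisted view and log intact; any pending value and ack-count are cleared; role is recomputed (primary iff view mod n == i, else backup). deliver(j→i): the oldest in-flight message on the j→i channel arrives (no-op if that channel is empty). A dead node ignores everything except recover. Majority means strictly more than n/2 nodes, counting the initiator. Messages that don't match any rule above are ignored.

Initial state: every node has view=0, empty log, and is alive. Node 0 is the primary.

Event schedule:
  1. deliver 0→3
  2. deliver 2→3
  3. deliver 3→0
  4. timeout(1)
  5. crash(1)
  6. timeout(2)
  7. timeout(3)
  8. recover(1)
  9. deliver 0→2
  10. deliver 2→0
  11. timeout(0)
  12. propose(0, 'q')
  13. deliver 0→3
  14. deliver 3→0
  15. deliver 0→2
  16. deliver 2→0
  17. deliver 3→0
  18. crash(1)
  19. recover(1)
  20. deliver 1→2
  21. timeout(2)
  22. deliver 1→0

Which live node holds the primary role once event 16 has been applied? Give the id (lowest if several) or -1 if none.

1. deliver 0→3:  nop
2. deliver 2→3:  nop
3. deliver 3→0:  nop
4. timeout(1):  <1:prim v1 ->
5. crash(1):  <1:✗prim v1 ->
6. timeout(2):  <2:back v1 ->
7. timeout(3):  <3:back v1 ->
8. recover(1):  <1:prim v1 ->
9. deliver 0→2:  nop
10. deliver 2→0:  <0:back v1 ->
11. timeout(0):  <0:back v2 ->
12. propose(0,'q'):  nop
13. deliver 0→3:  <3:back v2 ->
14. deliver 3→0:  nop
15. deliver 0→2:  <2:prim v2 ->
16. deliver 2→0:  nop

1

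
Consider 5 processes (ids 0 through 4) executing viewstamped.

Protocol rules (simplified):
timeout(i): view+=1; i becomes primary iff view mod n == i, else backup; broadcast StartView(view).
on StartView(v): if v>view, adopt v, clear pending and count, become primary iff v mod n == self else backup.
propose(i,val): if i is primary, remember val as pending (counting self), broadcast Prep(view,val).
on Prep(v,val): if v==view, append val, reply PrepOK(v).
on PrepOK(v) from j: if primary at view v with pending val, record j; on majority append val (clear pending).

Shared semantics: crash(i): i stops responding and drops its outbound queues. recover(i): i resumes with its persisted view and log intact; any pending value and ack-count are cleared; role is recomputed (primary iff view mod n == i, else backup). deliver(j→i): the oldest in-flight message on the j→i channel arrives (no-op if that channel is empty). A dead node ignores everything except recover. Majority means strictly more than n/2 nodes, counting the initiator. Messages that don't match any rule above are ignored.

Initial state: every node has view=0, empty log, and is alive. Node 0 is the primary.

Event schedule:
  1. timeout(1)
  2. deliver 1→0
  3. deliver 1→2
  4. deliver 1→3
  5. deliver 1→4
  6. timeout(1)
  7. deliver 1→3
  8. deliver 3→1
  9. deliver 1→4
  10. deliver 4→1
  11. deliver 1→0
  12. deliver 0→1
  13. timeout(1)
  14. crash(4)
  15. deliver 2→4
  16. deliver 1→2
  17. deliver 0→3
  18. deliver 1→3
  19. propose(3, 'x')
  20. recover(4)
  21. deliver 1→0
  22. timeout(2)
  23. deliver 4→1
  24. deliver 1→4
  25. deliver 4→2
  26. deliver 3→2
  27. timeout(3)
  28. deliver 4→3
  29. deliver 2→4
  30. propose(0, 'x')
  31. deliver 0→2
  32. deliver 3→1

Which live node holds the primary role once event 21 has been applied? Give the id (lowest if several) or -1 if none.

after 1 — timeout(1): n1:prim/v1/[-]
after 2 — deliver 1→0: n0:back/v1/[-]
after 3 — deliver 1→2: n2:back/v1/[-]
after 4 — deliver 1→3: n3:back/v1/[-]
after 5 — deliver 1→4: n4:back/v1/[-]
after 6 — timeout(1): n1:back/v2/[-]
after 7 — deliver 1→3: n3:back/v2/[-]
after 8 — deliver 3→1: ·
after 9 — deliver 1→4: n4:back/v2/[-]
after 10 — deliver 4→1: ·
after 11 — deliver 1→0: n0:back/v2/[-]
after 12 — deliver 0→1: ·
after 13 — timeout(1): n1:back/v3/[-]
after 14 — crash(4): n4:✗back/v2/[-]
after 15 — deliver 2→4: ·
after 16 — deliver 1→2: n2:prim/v2/[-]
after 17 — deliver 0→3: ·
after 18 — deliver 1→3: n3:prim/v3/[-]
after 19 — propose(3,'x'): ·
after 20 — recover(4): n4:back/v2/[-]
after 21 — deliver 1→0: n0:back/v3/[-]

2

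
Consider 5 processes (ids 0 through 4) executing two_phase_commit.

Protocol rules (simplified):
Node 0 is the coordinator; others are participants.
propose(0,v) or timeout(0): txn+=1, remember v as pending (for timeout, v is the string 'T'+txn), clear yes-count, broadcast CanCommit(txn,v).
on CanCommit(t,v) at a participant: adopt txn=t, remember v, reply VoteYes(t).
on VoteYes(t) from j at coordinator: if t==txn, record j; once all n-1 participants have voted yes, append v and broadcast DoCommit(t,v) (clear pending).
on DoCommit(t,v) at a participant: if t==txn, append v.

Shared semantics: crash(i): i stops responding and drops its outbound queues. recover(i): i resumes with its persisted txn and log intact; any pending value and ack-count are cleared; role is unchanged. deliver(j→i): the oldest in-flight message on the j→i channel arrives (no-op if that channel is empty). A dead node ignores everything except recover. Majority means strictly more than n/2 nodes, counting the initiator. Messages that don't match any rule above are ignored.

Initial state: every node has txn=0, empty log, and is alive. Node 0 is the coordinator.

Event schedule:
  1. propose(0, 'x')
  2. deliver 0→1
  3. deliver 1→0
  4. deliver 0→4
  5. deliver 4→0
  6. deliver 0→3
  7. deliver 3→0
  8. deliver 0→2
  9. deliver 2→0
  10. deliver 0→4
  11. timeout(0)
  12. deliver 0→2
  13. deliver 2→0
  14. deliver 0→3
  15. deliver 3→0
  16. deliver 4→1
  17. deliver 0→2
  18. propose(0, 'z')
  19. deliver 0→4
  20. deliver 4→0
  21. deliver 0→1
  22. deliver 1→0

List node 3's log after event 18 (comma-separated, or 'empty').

after 1 — propose(0,'x'): n0:coor/t1/[-]
after 2 — deliver 0→1: n1:part/t1/[-]
after 3 — deliver 1→0: ·
after 4 — deliver 0→4: n4:part/t1/[-]
after 5 — deliver 4→0: ·
after 6 — deliver 0→3: n3:part/t1/[-]
after 7 — deliver 3→0: ·
after 8 — deliver 0→2: n2:part/t1/[-]
after 9 — deliver 2→0: n0:coor/t1/[x]
after 10 — deliver 0→4: n4:part/t1/[x]
after 11 — timeout(0): n0:coor/t2/[x]
after 12 — deliver 0→2: n2:part/t1/[x]
after 13 — deliver 2→0: ·
after 14 — deliver 0→3: n3:part/t1/[x]
after 15 — deliver 3→0: ·
after 16 — deliver 4→1: ·
after 17 — deliver 0→2: n2:part/t2/[x]
after 18 — propose(0,'z'): n0:coor/t3/[x]

x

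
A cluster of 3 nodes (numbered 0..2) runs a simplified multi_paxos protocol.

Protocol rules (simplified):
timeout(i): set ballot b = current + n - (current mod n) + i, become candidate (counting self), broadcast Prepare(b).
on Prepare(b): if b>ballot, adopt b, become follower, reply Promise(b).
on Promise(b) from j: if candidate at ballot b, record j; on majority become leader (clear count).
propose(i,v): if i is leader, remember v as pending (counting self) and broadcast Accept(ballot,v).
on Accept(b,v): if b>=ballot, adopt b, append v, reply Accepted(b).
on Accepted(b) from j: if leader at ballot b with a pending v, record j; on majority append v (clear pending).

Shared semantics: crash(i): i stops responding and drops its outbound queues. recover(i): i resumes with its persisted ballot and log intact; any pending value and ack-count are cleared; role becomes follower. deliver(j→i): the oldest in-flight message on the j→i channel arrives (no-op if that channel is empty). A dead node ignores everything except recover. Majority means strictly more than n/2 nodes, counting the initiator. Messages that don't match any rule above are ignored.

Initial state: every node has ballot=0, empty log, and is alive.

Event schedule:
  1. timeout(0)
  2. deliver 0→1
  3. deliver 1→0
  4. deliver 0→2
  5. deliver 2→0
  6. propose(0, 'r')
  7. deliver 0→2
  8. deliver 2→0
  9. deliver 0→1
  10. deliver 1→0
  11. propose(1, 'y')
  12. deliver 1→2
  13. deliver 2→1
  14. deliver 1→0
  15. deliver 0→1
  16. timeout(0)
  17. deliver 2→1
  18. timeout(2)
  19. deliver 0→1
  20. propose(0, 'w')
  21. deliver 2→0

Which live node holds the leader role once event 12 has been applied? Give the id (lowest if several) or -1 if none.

0

step 1 timeout(0): 0={cand,b=3,log=-}
step 2 deliver 0→1: 1={foll,b=3,log=-}
step 3 deliver 1→0: 0={lead,b=3,log=-}
step 4 deliver 0→2: 2={foll,b=3,log=-}
step 5 deliver 2→0: —
step 6 propose(0,'r'): —
step 7 deliver 0→2: 2={foll,b=3,log=r}
step 8 deliver 2→0: 0={lead,b=3,log=r}
step 9 deliver 0→1: 1={foll,b=3,log=r}
step 10 deliver 1→0: —
step 11 propose(1,'y'): —
step 12 deliver 1→2: —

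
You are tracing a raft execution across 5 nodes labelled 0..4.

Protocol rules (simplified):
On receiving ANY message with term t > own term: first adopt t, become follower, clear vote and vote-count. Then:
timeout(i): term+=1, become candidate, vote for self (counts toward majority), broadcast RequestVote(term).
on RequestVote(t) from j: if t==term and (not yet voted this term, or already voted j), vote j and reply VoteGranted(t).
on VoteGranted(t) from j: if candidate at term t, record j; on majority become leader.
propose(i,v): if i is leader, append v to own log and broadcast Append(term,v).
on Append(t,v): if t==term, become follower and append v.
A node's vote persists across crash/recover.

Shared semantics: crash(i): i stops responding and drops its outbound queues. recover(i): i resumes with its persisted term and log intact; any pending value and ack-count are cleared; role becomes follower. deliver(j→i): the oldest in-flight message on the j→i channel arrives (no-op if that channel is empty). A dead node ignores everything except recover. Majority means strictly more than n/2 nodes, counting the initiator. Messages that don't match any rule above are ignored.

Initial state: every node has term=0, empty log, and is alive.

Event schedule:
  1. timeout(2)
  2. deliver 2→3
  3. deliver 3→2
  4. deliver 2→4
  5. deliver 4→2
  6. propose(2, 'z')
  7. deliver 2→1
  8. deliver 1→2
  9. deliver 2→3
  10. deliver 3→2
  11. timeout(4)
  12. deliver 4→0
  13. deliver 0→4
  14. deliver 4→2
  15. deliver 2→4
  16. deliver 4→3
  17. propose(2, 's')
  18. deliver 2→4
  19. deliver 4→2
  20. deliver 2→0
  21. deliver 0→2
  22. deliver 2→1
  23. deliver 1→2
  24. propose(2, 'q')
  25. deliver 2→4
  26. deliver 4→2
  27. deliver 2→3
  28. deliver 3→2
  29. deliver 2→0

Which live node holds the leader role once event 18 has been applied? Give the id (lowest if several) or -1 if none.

4

[1] timeout(2) → N2(cand t1 [-])
[2] deliver 2→3 → N3(foll t1 [-])
[3] deliver 3→2 → ∅
[4] deliver 2→4 → N4(foll t1 [-])
[5] deliver 4→2 → N2(lead t1 [-])
[6] propose(2,'z') → N2(lead t1 [z])
[7] deliver 2→1 → N1(foll t1 [-])
[8] deliver 1→2 → ∅
[9] deliver 2→3 → N3(foll t1 [z])
[10] deliver 3→2 → ∅
[11] timeout(4) → N4(cand t2 [-])
[12] deliver 4→0 → N0(foll t2 [-])
[13] deliver 0→4 → ∅
[14] deliver 4→2 → N2(foll t2 [z])
[15] deliver 2→4 → ∅
[16] deliver 4→3 → N3(foll t2 [z])
[17] propose(2,'s') → ∅
[18] deliver 2→4 → N4(lead t2 [-])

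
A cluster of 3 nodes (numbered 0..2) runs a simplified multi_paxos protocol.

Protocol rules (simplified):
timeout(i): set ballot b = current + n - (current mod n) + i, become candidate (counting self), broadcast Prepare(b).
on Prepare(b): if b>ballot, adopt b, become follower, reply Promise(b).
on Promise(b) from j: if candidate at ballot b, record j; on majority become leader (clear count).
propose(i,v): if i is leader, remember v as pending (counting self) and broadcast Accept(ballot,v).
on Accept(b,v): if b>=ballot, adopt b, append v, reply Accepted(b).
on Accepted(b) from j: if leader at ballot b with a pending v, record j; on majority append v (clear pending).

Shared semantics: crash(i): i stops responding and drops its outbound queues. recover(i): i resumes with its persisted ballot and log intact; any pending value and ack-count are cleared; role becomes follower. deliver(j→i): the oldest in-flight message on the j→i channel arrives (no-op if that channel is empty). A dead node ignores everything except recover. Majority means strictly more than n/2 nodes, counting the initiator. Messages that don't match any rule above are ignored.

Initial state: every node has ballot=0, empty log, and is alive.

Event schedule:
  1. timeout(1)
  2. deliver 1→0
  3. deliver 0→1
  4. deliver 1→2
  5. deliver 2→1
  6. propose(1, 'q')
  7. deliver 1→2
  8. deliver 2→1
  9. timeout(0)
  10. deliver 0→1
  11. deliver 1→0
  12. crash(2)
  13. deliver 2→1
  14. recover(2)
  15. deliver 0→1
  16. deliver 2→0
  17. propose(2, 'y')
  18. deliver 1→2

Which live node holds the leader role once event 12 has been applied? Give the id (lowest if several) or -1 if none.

-1

e1 timeout(1): 1[cand,b=4,-]
e2 deliver 1→0: 0[foll,b=4,-]
e3 deliver 0→1: 1[lead,b=4,-]
e4 deliver 1→2: 2[foll,b=4,-]
e5 deliver 2→1: ·
e6 propose(1,'q'): ·
e7 deliver 1→2: 2[foll,b=4,q]
e8 deliver 2→1: 1[lead,b=4,q]
e9 timeout(0): 0[cand,b=6,-]
e10 deliver 0→1: 1[foll,b=6,q]
e11 deliver 1→0: ·
e12 crash(2): 2[✗foll,b=4,q]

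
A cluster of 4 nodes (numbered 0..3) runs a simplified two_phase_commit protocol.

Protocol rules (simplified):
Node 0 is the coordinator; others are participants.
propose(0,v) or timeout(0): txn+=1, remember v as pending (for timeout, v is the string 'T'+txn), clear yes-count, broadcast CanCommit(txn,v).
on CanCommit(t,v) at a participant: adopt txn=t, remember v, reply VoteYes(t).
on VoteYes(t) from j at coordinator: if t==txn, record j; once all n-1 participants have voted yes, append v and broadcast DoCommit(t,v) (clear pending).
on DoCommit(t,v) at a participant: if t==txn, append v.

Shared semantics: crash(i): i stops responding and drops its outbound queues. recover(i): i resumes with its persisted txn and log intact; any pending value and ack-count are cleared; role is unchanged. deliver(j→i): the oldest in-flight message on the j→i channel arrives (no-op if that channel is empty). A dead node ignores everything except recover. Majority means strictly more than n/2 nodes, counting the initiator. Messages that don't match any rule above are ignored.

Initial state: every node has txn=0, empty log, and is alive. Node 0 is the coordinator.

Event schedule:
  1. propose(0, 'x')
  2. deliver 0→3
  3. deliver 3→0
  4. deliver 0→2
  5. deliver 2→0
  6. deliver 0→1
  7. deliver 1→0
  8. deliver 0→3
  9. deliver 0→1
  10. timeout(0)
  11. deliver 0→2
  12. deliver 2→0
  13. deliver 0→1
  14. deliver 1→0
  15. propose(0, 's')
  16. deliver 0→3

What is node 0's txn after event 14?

2

e1 propose(0,'x'): 0[coor,t=1,-]
e2 deliver 0→3: 3[part,t=1,-]
e3 deliver 3→0: ·
e4 deliver 0→2: 2[part,t=1,-]
e5 deliver 2→0: ·
e6 deliver 0→1: 1[part,t=1,-]
e7 deliver 1→0: 0[coor,t=1,x]
e8 deliver 0→3: 3[part,t=1,x]
e9 deliver 0→1: 1[part,t=1,x]
e10 timeout(0): 0[coor,t=2,x]
e11 deliver 0→2: 2[part,t=1,x]
e12 deliver 2→0: ·
e13 deliver 0→1: 1[part,t=2,x]
e14 deliver 1→0: ·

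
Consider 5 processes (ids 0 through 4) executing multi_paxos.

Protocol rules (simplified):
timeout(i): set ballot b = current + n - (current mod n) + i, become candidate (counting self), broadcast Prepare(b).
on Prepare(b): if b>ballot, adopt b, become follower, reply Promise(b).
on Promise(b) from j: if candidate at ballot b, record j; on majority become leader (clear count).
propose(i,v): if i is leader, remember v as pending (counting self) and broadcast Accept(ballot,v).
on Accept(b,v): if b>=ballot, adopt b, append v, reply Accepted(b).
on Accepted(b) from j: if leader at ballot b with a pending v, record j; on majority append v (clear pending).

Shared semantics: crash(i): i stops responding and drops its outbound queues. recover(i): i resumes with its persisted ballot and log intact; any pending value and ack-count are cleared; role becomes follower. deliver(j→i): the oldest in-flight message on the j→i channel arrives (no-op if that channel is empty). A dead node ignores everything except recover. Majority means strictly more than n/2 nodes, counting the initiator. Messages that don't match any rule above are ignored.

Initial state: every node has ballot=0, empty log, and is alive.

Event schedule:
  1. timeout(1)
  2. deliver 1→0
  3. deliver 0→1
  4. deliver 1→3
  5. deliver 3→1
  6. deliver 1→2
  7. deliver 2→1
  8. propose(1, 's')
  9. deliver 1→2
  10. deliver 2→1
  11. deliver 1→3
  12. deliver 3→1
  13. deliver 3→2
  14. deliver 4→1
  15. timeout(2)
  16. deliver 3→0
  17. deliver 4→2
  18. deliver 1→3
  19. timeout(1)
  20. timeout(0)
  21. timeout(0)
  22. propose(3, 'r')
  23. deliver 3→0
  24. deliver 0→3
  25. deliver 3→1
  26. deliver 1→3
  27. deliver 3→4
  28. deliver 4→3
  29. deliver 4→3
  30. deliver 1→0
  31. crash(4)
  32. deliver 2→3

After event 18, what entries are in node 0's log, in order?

empty

after 1 — timeout(1): n1:cand/b6/[-]
after 2 — deliver 1→0: n0:foll/b6/[-]
after 3 — deliver 0→1: ·
after 4 — deliver 1→3: n3:foll/b6/[-]
after 5 — deliver 3→1: n1:lead/b6/[-]
after 6 — deliver 1→2: n2:foll/b6/[-]
after 7 — deliver 2→1: ·
after 8 — propose(1,'s'): ·
after 9 — deliver 1→2: n2:foll/b6/[s]
after 10 — deliver 2→1: ·
after 11 — deliver 1→3: n3:foll/b6/[s]
after 12 — deliver 3→1: n1:lead/b6/[s]
after 13 — deliver 3→2: ·
after 14 — deliver 4→1: ·
after 15 — timeout(2): n2:cand/b12/[s]
after 16 — deliver 3→0: ·
after 17 — deliver 4→2: ·
after 18 — deliver 1→3: ·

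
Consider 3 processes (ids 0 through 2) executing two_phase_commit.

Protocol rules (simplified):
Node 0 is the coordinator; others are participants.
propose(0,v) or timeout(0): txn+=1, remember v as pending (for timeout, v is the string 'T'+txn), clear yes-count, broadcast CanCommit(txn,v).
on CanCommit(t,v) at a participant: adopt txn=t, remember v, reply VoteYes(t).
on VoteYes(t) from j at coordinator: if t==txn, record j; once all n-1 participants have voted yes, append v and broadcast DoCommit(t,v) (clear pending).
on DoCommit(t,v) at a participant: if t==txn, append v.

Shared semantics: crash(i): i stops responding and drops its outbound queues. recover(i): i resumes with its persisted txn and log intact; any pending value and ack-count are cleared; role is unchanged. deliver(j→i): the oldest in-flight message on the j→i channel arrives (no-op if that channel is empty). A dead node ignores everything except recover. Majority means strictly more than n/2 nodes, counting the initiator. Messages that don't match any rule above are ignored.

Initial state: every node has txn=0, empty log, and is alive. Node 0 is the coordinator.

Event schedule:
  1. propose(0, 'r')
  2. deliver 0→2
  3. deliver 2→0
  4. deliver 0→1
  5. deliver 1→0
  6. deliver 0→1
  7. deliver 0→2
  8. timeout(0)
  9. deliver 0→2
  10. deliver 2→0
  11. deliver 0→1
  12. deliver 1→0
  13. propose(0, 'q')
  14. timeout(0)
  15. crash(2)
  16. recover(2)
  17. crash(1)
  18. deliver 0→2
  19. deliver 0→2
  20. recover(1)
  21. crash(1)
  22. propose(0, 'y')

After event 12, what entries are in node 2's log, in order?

1. propose(0,'r'):  <0:coor t1 ->
2. deliver 0→2:  <2:part t1 ->
3. deliver 2→0:  nop
4. deliver 0→1:  <1:part t1 ->
5. deliver 1→0:  <0:coor t1 r>
6. deliver 0→1:  <1:part t1 r>
7. deliver 0→2:  <2:part t1 r>
8. timeout(0):  <0:coor t2 r>
9. deliver 0→2:  <2:part t2 r>
10. deliver 2→0:  nop
11. deliver 0→1:  <1:part t2 r>
12. deliver 1→0:  <0:coor t2 r,T2>

r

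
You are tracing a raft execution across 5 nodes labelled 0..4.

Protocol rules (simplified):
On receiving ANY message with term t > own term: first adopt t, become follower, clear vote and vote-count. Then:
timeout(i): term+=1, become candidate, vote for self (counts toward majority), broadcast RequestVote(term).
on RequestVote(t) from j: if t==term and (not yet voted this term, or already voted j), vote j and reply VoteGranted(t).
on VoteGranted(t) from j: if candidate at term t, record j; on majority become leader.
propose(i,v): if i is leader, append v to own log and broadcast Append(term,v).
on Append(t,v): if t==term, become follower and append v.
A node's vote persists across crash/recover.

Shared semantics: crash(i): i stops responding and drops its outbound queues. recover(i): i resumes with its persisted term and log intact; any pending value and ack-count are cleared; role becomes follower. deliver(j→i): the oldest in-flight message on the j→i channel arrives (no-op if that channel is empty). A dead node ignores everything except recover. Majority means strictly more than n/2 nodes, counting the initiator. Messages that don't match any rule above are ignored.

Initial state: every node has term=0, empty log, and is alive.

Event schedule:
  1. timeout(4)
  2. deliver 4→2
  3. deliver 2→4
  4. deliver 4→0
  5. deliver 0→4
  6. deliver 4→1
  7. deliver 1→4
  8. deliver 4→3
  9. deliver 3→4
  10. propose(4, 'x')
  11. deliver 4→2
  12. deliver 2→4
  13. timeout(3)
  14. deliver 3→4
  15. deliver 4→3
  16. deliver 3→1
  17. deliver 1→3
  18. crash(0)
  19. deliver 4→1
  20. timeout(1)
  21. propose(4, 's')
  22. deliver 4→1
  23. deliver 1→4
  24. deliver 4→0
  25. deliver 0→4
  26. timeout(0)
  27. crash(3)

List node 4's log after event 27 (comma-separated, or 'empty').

x

e1 timeout(4): 4[cand,t=1,-]
e2 deliver 4→2: 2[foll,t=1,-]
e3 deliver 2→4: ·
e4 deliver 4→0: 0[foll,t=1,-]
e5 deliver 0→4: 4[lead,t=1,-]
e6 deliver 4→1: 1[foll,t=1,-]
e7 deliver 1→4: ·
e8 deliver 4→3: 3[foll,t=1,-]
e9 deliver 3→4: ·
e10 propose(4,'x'): 4[lead,t=1,x]
e11 deliver 4→2: 2[foll,t=1,x]
e12 deliver 2→4: ·
e13 timeout(3): 3[cand,t=2,-]
e14 deliver 3→4: 4[foll,t=2,x]
e15 deliver 4→3: ·
e16 deliver 3→1: 1[foll,t=2,-]
e17 deliver 1→3: ·
e18 crash(0): 0[✗foll,t=1,-]
e19 deliver 4→1: ·
e20 timeout(1): 1[cand,t=3,-]
e21 propose(4,'s'): ·
e22 deliver 4→1: ·
e23 deliver 1→4: 4[foll,t=3,x]
e24 deliver 4→0: ·
e25 deliver 0→4: ·
e26 timeout(0): ·
e27 crash(3): 3[✗cand,t=2,-]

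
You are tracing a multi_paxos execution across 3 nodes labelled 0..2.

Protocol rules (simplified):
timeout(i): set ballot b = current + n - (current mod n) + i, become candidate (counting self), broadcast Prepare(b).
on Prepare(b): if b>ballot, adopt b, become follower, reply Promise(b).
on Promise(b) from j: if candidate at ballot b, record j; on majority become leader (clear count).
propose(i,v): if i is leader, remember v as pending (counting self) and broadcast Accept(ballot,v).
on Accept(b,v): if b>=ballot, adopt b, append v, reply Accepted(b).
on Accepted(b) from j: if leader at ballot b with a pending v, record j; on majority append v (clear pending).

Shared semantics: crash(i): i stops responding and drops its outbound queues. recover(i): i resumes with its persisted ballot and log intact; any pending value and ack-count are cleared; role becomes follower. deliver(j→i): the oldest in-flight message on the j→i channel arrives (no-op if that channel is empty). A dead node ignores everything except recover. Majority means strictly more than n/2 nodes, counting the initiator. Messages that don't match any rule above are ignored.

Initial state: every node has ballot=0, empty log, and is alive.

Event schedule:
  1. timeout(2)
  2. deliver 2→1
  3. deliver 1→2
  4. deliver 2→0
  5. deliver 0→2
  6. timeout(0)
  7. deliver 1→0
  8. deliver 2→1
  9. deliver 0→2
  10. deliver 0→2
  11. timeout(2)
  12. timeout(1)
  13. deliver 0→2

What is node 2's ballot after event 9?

6

step 1 timeout(2): 2={cand,b=5,log=-}
step 2 deliver 2→1: 1={foll,b=5,log=-}
step 3 deliver 1→2: 2={lead,b=5,log=-}
step 4 deliver 2→0: 0={foll,b=5,log=-}
step 5 deliver 0→2: —
step 6 timeout(0): 0={cand,b=6,log=-}
step 7 deliver 1→0: —
step 8 deliver 2→1: —
step 9 deliver 0→2: 2={foll,b=6,log=-}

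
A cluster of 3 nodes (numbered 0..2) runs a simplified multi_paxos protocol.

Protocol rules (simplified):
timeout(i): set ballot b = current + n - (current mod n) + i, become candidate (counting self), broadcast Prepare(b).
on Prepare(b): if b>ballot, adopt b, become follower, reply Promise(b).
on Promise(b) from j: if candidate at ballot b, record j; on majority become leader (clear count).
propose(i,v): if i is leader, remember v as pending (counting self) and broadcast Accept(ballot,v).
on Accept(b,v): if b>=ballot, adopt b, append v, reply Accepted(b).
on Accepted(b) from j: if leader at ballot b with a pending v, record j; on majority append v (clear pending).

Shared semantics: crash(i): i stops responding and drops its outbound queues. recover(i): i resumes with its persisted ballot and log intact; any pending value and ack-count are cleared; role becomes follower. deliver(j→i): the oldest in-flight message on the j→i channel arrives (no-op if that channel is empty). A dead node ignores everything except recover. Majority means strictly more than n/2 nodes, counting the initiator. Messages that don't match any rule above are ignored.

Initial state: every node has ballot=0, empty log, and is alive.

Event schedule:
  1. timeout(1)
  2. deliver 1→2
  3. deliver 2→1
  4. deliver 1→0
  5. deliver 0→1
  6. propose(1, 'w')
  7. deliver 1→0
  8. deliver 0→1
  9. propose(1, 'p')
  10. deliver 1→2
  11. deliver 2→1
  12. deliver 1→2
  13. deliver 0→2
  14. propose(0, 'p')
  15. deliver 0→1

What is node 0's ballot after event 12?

4

1. timeout(1):  <1:cand b4 ->
2. deliver 1→2:  <2:foll b4 ->
3. deliver 2→1:  <1:lead b4 ->
4. deliver 1→0:  <0:foll b4 ->
5. deliver 0→1:  nop
6. propose(1,'w'):  nop
7. deliver 1→0:  <0:foll b4 w>
8. deliver 0→1:  <1:lead b4 w>
9. propose(1,'p'):  nop
10. deliver 1→2:  <2:foll b4 w>
11. deliver 2→1:  <1:lead b4 w,p>
12. deliver 1→2:  <2:foll b4 w,p>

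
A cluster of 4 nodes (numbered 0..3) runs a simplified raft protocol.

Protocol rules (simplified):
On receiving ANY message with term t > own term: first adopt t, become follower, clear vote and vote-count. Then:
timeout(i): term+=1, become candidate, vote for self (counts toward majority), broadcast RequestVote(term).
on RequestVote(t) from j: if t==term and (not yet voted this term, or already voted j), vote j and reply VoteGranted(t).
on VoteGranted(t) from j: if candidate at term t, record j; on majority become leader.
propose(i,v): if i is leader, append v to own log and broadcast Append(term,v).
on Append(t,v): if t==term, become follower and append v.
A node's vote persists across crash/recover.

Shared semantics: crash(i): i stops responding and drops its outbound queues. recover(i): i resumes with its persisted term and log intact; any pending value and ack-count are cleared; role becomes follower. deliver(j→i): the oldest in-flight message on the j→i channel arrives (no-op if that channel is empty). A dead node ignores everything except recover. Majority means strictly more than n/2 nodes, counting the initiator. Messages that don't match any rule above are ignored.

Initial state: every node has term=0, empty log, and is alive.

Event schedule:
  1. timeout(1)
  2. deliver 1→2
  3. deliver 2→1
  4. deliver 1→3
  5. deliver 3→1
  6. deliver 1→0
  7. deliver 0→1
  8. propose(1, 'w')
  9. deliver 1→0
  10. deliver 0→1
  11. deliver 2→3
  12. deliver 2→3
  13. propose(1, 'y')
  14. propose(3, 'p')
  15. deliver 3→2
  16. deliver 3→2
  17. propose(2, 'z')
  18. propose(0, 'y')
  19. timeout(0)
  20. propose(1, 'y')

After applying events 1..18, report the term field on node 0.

1. timeout(1):  <1:cand t1 ->
2. deliver 1→2:  <2:foll t1 ->
3. deliver 2→1:  nop
4. deliver 1→3:  <3:foll t1 ->
5. deliver 3→1:  <1:lead t1 ->
6. deliver 1→0:  <0:foll t1 ->
7. deliver 0→1:  nop
8. propose(1,'w'):  <1:lead t1 w>
9. deliver 1→0:  <0:foll t1 w>
10. deliver 0→1:  nop
11. deliver 2→3:  nop
12. deliver 2→3:  nop
13. propose(1,'y'):  <1:lead t1 w,y>
14. propose(3,'p'):  nop
15. deliver 3→2:  nop
16. deliver 3→2:  nop
17. propose(2,'z'):  nop
18. propose(0,'y'):  nop

1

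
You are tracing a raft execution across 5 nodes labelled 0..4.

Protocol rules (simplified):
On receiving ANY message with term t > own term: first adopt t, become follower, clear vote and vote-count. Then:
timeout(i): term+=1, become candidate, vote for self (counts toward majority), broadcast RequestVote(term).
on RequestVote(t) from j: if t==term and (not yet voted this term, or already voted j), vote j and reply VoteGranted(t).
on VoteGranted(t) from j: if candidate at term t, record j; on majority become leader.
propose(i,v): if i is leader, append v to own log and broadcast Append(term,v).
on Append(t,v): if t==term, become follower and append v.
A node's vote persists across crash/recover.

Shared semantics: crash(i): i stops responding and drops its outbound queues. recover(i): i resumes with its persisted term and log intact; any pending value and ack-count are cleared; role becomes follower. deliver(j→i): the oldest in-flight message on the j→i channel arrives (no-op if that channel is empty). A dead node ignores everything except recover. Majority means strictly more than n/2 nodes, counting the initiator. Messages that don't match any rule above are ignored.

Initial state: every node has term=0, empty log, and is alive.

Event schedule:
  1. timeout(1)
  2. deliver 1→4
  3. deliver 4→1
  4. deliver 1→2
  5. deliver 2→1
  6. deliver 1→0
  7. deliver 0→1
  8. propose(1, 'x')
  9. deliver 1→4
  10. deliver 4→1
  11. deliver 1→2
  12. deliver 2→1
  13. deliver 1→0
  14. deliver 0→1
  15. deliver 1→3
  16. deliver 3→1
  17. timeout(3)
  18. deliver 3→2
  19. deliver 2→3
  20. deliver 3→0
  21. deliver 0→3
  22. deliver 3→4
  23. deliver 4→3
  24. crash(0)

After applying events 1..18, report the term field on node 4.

e1 timeout(1): 1[cand,t=1,-]
e2 deliver 1→4: 4[foll,t=1,-]
e3 deliver 4→1: ·
e4 deliver 1→2: 2[foll,t=1,-]
e5 deliver 2→1: 1[lead,t=1,-]
e6 deliver 1→0: 0[foll,t=1,-]
e7 deliver 0→1: ·
e8 propose(1,'x'): 1[lead,t=1,x]
e9 deliver 1→4: 4[foll,t=1,x]
e10 deliver 4→1: ·
e11 deliver 1→2: 2[foll,t=1,x]
e12 deliver 2→1: ·
e13 deliver 1→0: 0[foll,t=1,x]
e14 deliver 0→1: ·
e15 deliver 1→3: 3[foll,t=1,-]
e16 deliver 3→1: ·
e17 timeout(3): 3[cand,t=2,-]
e18 deliver 3→2: 2[foll,t=2,x]

1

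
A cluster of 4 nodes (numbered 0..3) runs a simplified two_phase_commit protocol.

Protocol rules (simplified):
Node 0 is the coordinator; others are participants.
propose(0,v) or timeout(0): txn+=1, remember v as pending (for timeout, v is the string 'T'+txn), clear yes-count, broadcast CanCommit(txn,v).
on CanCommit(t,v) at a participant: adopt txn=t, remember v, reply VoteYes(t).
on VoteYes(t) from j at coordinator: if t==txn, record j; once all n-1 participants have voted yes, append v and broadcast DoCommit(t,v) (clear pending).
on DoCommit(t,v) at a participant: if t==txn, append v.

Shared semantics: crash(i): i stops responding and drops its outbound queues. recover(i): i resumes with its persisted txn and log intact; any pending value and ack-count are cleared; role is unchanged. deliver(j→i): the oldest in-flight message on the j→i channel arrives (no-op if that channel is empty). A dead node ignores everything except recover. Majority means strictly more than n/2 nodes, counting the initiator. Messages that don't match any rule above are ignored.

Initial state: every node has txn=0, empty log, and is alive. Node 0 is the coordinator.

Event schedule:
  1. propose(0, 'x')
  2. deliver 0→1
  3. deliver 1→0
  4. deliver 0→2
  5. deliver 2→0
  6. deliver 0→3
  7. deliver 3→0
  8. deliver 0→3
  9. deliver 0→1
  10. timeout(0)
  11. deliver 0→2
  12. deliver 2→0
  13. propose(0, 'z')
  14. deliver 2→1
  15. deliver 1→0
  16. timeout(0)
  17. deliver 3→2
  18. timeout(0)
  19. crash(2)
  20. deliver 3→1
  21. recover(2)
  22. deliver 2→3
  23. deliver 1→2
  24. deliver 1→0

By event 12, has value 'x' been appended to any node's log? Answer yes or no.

yes

[1] propose(0,'x') → N0(coor t1 [-])
[2] deliver 0→1 → N1(part t1 [-])
[3] deliver 1→0 → ∅
[4] deliver 0→2 → N2(part t1 [-])
[5] deliver 2→0 → ∅
[6] deliver 0→3 → N3(part t1 [-])
[7] deliver 3→0 → N0(coor t1 [x])
[8] deliver 0→3 → N3(part t1 [x])
[9] deliver 0→1 → N1(part t1 [x])
[10] timeout(0) → N0(coor t2 [x])
[11] deliver 0→2 → N2(part t1 [x])
[12] deliver 2→0 → ∅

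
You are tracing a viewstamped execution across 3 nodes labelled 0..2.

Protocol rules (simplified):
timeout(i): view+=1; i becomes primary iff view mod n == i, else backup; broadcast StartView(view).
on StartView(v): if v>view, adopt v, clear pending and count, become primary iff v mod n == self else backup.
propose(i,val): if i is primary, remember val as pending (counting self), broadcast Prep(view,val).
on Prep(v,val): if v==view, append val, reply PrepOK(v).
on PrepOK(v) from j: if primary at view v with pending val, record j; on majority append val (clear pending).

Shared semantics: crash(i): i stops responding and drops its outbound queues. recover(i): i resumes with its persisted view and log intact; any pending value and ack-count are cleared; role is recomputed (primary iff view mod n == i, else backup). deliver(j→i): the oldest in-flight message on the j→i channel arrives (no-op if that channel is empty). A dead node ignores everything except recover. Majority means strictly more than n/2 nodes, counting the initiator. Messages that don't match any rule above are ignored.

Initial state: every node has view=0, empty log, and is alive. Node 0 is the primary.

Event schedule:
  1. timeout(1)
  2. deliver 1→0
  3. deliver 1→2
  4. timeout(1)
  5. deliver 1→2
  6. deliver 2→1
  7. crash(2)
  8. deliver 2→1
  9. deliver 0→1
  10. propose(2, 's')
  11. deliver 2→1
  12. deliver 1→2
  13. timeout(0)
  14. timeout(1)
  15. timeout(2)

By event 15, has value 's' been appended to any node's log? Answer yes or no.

after 1 — timeout(1): n1:prim/v1/[-]
after 2 — deliver 1→0: n0:back/v1/[-]
after 3 — deliver 1→2: n2:back/v1/[-]
after 4 — timeout(1): n1:back/v2/[-]
after 5 — deliver 1→2: n2:prim/v2/[-]
after 6 — deliver 2→1: ·
after 7 — crash(2): n2:✗prim/v2/[-]
after 8 — deliver 2→1: ·
after 9 — deliver 0→1: ·
after 10 — propose(2,'s'): ·
after 11 — deliver 2→1: ·
after 12 — deliver 1→2: ·
after 13 — timeout(0): n0:back/v2/[-]
after 14 — timeout(1): n1:back/v3/[-]
after 15 — timeout(2): ·

no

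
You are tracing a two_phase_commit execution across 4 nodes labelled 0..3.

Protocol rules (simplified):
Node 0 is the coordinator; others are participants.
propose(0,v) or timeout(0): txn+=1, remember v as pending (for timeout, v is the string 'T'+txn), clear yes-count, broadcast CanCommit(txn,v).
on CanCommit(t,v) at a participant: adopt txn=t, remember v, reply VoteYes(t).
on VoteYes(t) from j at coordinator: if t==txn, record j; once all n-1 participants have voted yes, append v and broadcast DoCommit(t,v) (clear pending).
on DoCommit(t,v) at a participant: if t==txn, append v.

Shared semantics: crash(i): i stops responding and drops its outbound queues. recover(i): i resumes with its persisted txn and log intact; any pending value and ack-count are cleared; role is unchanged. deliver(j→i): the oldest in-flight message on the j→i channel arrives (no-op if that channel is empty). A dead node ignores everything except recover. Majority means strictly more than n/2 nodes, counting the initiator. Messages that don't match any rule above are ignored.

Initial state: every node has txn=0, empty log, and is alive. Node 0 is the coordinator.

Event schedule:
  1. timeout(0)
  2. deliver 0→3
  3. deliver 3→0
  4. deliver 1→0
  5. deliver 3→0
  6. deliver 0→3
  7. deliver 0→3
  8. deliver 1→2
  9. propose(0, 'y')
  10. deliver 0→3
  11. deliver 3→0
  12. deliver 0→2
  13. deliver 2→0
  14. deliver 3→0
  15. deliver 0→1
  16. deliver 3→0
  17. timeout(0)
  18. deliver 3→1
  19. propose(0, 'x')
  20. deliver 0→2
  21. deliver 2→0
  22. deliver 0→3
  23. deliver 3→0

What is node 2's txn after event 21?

step 1 timeout(0): 0={coor,t=1,log=-}
step 2 deliver 0→3: 3={part,t=1,log=-}
step 3 deliver 3→0: —
step 4 deliver 1→0: —
step 5 deliver 3→0: —
step 6 deliver 0→3: —
step 7 deliver 0→3: —
step 8 deliver 1→2: —
step 9 propose(0,'y'): 0={coor,t=2,log=-}
step 10 deliver 0→3: 3={part,t=2,log=-}
step 11 deliver 3→0: —
step 12 deliver 0→2: 2={part,t=1,log=-}
step 13 deliver 2→0: —
step 14 deliver 3→0: —
step 15 deliver 0→1: 1={part,t=1,log=-}
step 16 deliver 3→0: —
step 17 timeout(0): 0={coor,t=3,log=-}
step 18 deliver 3→1: —
step 19 propose(0,'x'): 0={coor,t=4,log=-}
step 20 deliver 0→2: 2={part,t=2,log=-}
step 21 deliver 2→0: —

2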